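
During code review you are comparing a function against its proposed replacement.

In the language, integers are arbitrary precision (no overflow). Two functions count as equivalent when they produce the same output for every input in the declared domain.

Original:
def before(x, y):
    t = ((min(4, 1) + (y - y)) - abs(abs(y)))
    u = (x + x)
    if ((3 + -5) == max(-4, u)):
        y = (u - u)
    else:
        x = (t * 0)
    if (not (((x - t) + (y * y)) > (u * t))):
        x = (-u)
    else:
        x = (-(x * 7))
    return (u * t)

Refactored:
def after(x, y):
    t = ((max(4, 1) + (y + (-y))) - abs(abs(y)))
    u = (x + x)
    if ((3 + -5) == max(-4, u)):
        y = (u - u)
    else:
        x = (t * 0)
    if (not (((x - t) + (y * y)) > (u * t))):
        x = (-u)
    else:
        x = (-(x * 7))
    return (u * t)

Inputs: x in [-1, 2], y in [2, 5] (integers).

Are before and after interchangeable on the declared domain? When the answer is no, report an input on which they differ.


Run the pair on x=-1, y=2.
before: t=-1, then u=-2, then ((3 + -5) == max(-4, u)) is true, then y=0, then (not (((x - t) + (y * y)) > (u * t))) is true, then x=2, then returns 2
after: t=2, then u=-2, then ((3 + -5) == max(-4, u)) is true, then y=0, then (not (((x - t) + (y * y)) > (u * t))) is false, then x=7, then returns -4
2 and -4 differ, so these are not the same function on this domain.
verdict: not equivalent; witness: x=-1, y=2


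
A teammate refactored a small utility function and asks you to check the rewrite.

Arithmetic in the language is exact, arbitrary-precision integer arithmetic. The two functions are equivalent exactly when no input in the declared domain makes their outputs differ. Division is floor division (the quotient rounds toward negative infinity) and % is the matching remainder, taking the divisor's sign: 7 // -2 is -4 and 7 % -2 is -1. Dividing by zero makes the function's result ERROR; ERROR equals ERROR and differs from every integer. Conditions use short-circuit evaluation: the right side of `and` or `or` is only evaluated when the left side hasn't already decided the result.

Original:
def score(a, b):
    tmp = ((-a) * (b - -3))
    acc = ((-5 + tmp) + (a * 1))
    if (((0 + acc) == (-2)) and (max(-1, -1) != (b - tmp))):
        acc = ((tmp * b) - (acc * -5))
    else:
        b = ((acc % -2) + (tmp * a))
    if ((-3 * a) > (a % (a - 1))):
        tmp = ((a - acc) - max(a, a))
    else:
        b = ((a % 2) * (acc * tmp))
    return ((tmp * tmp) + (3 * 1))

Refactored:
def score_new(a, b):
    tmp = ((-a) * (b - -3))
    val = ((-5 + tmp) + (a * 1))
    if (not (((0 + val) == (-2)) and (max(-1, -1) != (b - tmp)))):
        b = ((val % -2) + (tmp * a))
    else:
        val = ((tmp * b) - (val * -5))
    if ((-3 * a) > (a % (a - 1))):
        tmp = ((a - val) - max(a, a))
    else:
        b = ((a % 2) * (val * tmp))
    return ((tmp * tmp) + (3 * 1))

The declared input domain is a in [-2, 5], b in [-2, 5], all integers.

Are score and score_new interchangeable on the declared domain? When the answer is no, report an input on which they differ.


Side by side, the visible changes include: local variable names differ; also boolean connective usage differs.
One worked example (a=1, b=-2) — score: tmp = -1; acc = -5; (((0 + acc) == (-2)) and (max(-1, -1) != (b - tmp))) -> false; b = -2; division by zero -> ERROR; score_new: tmp = -1; val = -5; (not (((0 + val) == (-2)) and (max(-1, -1) != (b - tmp)))) -> true; b = -2; division by zero -> ERROR; agreement on ERROR.
An exhaustive pass over the 64 declared inputs shows identical outputs.
verdict: equivalent


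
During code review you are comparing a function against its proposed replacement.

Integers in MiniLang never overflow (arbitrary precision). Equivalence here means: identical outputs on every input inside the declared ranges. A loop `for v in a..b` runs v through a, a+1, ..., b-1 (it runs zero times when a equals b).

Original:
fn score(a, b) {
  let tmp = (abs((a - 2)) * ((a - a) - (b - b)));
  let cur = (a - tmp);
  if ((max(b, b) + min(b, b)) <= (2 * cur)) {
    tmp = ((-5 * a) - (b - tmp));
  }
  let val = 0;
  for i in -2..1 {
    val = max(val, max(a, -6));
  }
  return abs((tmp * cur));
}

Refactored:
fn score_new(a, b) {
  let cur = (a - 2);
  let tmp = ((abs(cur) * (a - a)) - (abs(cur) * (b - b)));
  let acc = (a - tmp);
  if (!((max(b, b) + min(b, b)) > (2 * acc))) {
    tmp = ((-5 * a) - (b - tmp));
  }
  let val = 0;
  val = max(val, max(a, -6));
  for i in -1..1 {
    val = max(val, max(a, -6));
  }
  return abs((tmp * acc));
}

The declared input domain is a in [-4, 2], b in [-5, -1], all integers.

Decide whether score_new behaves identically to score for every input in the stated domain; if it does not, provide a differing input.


The two versions differ — the changes include local variable names differ; and comparison usage differs; and constant usage differs; and loop structure differs; and boolean connective usage differs; and statement counts differ; and arithmetic usage differs; and min/max/abs usage differs.
One worked example (a=1, b=-3) — score: tmp=0, then cur=1, then ((max(b, b) + min(b, b)) <= (2 * cur)) is true, then tmp=-2, then val=0, then (i=-2), then val=1, then (i=-1), then val=1, then (i=0), then val=1, then returns 2; score_new: cur=-1, then tmp=0, then acc=1, then (!((max(b, b) + min(b, b)) > (2 * acc))) is true, then tmp=-2, then val=0, then val=1, then (i=-1), then val=1, then (i=0), then val=1, then returns 2; agreement on 2.
Checked all 35 inputs in the declared domain: the outputs agree on every one.
verdict: equivalent


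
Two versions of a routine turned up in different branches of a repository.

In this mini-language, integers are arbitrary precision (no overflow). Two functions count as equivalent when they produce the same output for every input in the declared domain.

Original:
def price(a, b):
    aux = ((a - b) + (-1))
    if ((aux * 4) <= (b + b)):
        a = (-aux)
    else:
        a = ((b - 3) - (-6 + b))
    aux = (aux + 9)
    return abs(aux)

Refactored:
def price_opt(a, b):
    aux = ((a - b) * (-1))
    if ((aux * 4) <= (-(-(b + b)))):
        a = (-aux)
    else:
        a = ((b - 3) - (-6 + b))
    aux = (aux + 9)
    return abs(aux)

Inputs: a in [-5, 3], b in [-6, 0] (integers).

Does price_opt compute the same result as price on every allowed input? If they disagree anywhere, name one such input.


On input a=-5, b=-6, price returns 9 while price_opt returns 8.
verdict: not equivalent; witness: a=-5, b=-6


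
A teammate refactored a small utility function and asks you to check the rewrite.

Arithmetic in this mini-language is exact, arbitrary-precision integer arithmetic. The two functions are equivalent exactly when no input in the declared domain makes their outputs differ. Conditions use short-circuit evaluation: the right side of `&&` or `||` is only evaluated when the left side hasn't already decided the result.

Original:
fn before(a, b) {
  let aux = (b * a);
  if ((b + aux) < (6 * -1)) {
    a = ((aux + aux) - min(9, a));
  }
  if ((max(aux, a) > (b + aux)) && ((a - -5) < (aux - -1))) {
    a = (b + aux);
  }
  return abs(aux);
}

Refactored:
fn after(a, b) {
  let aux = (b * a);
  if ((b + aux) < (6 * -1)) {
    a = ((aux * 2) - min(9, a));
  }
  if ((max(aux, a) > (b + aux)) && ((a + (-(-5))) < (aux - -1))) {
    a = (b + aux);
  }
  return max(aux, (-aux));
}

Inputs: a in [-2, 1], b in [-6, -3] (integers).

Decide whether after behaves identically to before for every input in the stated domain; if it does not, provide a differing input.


Comparing the listings, the differences include: min/max/abs usage differs, arithmetic usage differs, constant usage differs.
Spot check at a=0, b=-3 — before: aux = 0; ((b + aux) < (6 * -1)) -> false; ((max(aux, a) > (b + aux)) && ((a - -5) < (aux - -1))) -> false; return 0. after: aux = 0; ((b + aux) < (6 * -1)) -> false; ((max(aux, a) > (b + aux)) && ((a + (-(-5))) < (aux - -1))) -> false; return 0. Both give 0.
Checked all 16 inputs in the declared domain: the outputs agree on every one.
verdict: equivalent


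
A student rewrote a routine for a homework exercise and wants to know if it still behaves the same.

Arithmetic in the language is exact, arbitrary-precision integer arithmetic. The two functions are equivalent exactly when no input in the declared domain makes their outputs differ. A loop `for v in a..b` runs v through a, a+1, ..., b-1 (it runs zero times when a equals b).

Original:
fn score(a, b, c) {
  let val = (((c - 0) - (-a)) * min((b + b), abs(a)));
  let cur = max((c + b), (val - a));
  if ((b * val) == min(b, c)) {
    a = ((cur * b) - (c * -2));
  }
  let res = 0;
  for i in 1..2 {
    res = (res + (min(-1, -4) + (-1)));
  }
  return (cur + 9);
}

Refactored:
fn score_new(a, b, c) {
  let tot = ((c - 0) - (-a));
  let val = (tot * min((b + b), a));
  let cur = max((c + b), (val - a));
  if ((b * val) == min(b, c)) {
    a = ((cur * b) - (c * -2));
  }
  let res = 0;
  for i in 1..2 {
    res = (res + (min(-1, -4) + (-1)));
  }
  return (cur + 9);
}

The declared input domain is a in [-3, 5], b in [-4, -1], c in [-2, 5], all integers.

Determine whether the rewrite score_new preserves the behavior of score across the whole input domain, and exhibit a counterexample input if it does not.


There is a counterexample at a=-3, b=-1, c=-2: 22 on one side, 27 on the other.
score: val=10, then cur=13, then ((b * val) == min(b, c)) is false, then res=0, then (i=1), then res=-5, then returns 22
score_new: tot=-5, then val=15, then cur=18, then ((b * val) == min(b, c)) is false, then res=0, then (i=1), then res=-5, then returns 27
verdict: not equivalent; witness: a=-3, b=-1, c=-2


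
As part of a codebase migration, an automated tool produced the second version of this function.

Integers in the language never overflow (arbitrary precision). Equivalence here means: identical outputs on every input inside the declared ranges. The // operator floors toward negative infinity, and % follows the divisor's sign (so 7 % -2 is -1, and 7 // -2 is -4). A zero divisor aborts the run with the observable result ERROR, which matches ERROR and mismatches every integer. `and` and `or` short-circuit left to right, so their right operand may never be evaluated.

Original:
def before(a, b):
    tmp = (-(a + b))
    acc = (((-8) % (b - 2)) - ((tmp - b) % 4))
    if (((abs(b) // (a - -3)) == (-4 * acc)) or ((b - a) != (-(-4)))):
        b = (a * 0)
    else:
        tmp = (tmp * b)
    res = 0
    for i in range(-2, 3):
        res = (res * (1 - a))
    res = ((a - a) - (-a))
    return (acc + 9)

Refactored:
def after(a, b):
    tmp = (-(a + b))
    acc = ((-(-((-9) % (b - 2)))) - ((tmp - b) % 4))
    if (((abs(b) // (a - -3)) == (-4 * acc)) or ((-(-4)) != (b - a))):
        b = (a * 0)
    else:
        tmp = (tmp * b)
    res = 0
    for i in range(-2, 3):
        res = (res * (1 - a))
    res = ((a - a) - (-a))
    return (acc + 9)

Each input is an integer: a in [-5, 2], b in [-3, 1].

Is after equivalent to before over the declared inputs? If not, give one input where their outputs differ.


Take a=-5, b=-3.
before: tmp=8, then acc=-6, then (((abs(b) // (a - -3)) == (-4 * acc)) or ((b - a) != (-(-4)))) is true, then b=0, then res=0, then (i=-2), then res=0, then (i=-1), then res=0, then (i=0), then res=0, then (i=1), then res=0, then (i=2), then res=0, then res=-5, then returns 3
after: tmp=8, then acc=-7, then (((abs(b) // (a - -3)) == (-4 * acc)) or ((-(-4)) != (b - a))) is true, then b=0, then res=0, then (i=-2), then res=0, then (i=-1), then res=0, then (i=0), then res=0, then (i=1), then res=0, then (i=2), then res=0, then res=-5, then returns 2
3 and 2 differ, so these are not the same function on this domain.
verdict: not equivalent; witness: a=-5, b=-3


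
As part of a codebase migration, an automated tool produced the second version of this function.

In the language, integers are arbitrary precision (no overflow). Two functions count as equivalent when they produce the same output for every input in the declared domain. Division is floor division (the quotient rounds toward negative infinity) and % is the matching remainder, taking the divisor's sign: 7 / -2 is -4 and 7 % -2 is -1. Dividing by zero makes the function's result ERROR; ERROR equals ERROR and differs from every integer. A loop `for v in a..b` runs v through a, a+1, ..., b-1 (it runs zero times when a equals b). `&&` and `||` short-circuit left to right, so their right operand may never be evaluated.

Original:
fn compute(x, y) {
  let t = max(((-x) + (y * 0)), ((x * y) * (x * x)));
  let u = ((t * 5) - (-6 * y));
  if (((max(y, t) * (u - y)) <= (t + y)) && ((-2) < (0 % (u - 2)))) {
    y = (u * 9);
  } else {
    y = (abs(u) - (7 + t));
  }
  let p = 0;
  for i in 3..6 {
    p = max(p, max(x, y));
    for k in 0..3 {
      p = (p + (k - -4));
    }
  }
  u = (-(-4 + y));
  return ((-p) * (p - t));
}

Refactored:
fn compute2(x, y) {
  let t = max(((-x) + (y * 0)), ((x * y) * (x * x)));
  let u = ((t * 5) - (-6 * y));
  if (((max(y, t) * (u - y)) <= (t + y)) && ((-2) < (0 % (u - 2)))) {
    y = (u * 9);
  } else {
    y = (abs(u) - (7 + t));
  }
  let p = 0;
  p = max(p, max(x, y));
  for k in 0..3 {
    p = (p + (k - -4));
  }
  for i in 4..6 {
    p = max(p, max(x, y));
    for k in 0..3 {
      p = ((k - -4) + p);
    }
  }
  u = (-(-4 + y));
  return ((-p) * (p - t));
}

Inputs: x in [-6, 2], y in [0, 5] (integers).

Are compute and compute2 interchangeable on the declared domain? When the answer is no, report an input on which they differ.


The two versions differ — the changes include arithmetic usage differs, plus statement counts differ, plus constant usage differs, plus loop structure differs, plus min/max/abs usage differs.
Spot check at x=-6, y=4 — compute: t=6, then u=54, then (((max(y, t) * (u - y)) <= (t + y)) && ((-2) < (0 % (u - 2)))) is false, then y=41, then p=0, then (i=3), then p=41, then (k=0), then p=45, then (k=1), then p=50, then (k=2), then p=56, then (i=4), then p=56, then (k=0), then p=60, then (k=1), then p=65, then (k=2), then p=71, then (i=5), then p=71, then (k=0), then p=75, then (k=1), then p=80, then (k=2), then p=86, then u=-37, then returns -6880. compute2: t=6, then u=54, then (((max(y, t) * (u - y)) <= (t + y)) && ((-2) < (0 % (u - 2)))) is false, then y=41, then p=0, then p=41, then (k=0), then p=45, then (k=1), then p=50, then (k=2), then p=56, then (i=4), then p=56, then (k=0), then p=60, then (k=1), then p=65, then (k=2), then p=71, then (i=5), then p=71, then (k=0), then p=75, then (k=1), then p=80, then (k=2), then p=86, then u=-37, then returns -6880. Both give -6880.
Across all 54 domain points the two functions coincide.
verdict: equivalent


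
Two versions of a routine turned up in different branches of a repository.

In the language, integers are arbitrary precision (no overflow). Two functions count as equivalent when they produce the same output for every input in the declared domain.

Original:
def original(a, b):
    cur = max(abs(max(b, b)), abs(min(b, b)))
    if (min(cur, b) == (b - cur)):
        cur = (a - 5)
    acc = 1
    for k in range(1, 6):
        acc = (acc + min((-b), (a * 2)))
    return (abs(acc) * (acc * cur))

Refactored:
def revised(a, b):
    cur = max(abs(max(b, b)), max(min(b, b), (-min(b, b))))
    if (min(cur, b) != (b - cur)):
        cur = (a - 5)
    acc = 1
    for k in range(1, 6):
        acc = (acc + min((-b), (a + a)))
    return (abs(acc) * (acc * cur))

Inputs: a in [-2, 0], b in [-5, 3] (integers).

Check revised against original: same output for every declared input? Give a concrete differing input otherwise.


Not equivalent: a=-2, b=-5 separates them (-1805 vs 2527).
original: cur becomes 5; next (min(cur, b) == (b - cur)) evaluates to false; next acc becomes 1; next at k=1:; next acc becomes -3; next at k=2:; next acc becomes -7; next at k=3:; next acc becomes -11; next at k=4:; next acc becomes -15; next at k=5:; next acc becomes -19; next final value -1805
revised: cur becomes 5; next (min(cur, b) != (b - cur)) evaluates to true; next cur becomes -7; next acc becomes 1; next at k=1:; next acc becomes -3; next at k=2:; next acc becomes -7; next at k=3:; next acc becomes -11; next at k=4:; next acc becomes -15; next at k=5:; next acc becomes -19; next final value 2527
verdict: not equivalent; witness: a=-2, b=-5


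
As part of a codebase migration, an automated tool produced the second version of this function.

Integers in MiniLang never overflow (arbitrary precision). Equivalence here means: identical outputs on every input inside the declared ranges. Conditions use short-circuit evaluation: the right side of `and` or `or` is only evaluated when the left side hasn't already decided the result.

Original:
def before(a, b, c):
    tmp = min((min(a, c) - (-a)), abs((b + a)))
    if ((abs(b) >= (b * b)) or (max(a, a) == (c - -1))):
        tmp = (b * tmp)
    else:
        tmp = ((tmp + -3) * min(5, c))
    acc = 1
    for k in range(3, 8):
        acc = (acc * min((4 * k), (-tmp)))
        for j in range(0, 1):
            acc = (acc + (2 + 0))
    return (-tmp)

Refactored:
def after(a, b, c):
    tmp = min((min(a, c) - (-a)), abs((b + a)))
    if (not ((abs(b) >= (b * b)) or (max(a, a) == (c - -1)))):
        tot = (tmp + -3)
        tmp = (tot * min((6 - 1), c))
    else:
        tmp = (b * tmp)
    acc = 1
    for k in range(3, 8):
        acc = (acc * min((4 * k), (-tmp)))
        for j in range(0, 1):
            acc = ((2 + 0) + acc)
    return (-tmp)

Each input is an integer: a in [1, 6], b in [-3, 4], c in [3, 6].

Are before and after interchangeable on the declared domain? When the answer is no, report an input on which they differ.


Comparing the listings, the differences include: constant usage differs, and boolean connective usage differs, and local variable names differ, and statement counts differ, and arithmetic usage differs.
One worked example (a=2, b=-3, c=5) — before: tmp becomes 1; next ((abs(b) >= (b * b)) or (max(a, a) == (c - -1))) evaluates to false; next tmp becomes -10; next acc becomes 1; next at k=3:; next acc becomes 10; next at j=0:; next acc becomes 12; next at k=4:; next acc becomes 120; next at j=0:; next acc becomes 122; next at k=5:; next acc becomes 1220; next at j=0:; next acc becomes 1222; next at k=6:; next acc becomes 12220; next at j=0:; next acc becomes 12222; next at k=7:; next acc becomes 122220; next at j=0:; next acc becomes 122222; next final value 10; after: tmp becomes 1; next (not ((abs(b) >= (b * b)) or (max(a, a) == (c - -1)))) evaluates to true; next tot becomes -2; next tmp becomes -10; next acc becomes 1; next at k=3:; next acc becomes 10; next at j=0:; next acc becomes 12; next at k=4:; next acc becomes 120; next at j=0:; next acc becomes 122; next at k=5:; next acc becomes 1220; next at j=0:; next acc becomes 1222; next at k=6:; next acc becomes 12220; next at j=0:; next acc becomes 12222; next at k=7:; next acc becomes 122220; next at j=0:; next acc becomes 122222; next final value 10; agreement on 10.
Every one of the 192 inputs gives matching results.
verdict: equivalent


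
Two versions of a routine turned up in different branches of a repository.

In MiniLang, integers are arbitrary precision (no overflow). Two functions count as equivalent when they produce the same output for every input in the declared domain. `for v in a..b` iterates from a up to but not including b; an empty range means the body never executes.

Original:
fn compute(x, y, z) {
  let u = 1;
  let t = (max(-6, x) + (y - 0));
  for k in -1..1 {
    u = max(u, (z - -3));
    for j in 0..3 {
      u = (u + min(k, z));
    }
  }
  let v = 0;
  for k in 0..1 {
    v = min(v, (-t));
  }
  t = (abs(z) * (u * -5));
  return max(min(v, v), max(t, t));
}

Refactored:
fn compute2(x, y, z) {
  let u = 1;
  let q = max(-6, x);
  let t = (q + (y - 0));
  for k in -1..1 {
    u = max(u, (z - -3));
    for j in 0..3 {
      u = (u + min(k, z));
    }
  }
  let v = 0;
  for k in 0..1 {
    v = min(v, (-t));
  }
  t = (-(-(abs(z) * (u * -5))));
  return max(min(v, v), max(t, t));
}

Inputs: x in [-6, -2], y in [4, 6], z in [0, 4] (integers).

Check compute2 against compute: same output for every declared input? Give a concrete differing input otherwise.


Reading the diff, among the changes: statement counts differ, and local variable names differ.
Tracing x=-3, y=4, z=0: compute: u = 1; t = 1; [k=-1]; u = 3; [j=0]; u = 2; [j=1]; u = 1; [j=2]; u = 0; [k=0]; u = 3; [j=0]; u = 3; [j=1]; u = 3; [j=2]; u = 3; v = 0; [k=0]; v = -1; t = 0; return 0 | compute2: u = 1; q = -3; t = 1; [k=-1]; u = 3; [j=0]; u = 2; [j=1]; u = 1; [j=2]; u = 0; [k=0]; u = 3; [j=0]; u = 3; [j=1]; u = 3; [j=2]; u = 3; v = 0; [k=0]; v = -1; t = 0; return 0 — matching result 0.
Sweeping the whole domain (75 inputs) finds no disagreement.
verdict: equivalent


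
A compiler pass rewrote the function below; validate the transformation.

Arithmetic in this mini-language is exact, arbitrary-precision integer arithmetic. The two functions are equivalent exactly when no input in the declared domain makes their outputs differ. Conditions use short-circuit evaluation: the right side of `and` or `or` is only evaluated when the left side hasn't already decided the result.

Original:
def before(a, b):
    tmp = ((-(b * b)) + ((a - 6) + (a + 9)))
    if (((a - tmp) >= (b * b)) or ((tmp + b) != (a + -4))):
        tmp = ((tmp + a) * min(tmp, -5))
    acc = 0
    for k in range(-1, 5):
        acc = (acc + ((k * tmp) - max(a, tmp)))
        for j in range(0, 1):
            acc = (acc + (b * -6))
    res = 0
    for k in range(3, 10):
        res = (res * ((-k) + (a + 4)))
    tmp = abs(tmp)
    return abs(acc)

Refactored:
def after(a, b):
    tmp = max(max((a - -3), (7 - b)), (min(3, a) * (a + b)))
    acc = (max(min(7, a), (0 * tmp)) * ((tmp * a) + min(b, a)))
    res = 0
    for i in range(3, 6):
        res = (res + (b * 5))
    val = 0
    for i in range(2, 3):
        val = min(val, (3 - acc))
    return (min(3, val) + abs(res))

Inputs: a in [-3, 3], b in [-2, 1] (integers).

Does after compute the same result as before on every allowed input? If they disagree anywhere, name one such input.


Input a=-3, b=-2: 282 from before versus 30 from after.
verdict: not equivalent; witness: a=-3, b=-2


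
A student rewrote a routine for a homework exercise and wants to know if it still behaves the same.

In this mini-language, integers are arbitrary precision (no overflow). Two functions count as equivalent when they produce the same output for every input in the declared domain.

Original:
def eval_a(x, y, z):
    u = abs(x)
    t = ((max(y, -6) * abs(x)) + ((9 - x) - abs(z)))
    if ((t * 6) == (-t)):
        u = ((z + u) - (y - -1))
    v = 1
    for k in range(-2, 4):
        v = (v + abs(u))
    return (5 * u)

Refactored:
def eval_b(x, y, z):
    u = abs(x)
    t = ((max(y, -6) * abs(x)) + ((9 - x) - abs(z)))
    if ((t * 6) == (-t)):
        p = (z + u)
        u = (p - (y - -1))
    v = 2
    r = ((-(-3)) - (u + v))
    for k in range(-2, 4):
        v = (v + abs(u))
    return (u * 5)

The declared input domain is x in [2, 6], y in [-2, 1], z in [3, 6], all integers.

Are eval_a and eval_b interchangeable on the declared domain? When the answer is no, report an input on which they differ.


Equivalent. The suspicious edit (`1` became `2`) never changes the result for any input inside the declared domain.
An exhaustive pass over the 80 declared inputs shows identical outputs.
One worked example (x=3, y=1, z=6) — eval_a: u := 3 | t := 3 | ((t * 6) == (-t)): false | v := 1 | iter k=-2: | v := 4 | iter k=-1: | v := 7 | iter k=0: | v := 10 | iter k=1: | v := 13 | iter k=2: | v := 16 | iter k=3: | v := 19 | result 15; eval_b: u := 3 | t := 3 | ((t * 6) == (-t)): false | v := 2 | r := -2 | iter k=-2: | v := 5 | iter k=-1: | v := 8 | iter k=0: | v := 11 | iter k=1: | v := 14 | iter k=2: | v := 17 | iter k=3: | v := 20 | result 15; agreement on 15.
verdict: equivalent


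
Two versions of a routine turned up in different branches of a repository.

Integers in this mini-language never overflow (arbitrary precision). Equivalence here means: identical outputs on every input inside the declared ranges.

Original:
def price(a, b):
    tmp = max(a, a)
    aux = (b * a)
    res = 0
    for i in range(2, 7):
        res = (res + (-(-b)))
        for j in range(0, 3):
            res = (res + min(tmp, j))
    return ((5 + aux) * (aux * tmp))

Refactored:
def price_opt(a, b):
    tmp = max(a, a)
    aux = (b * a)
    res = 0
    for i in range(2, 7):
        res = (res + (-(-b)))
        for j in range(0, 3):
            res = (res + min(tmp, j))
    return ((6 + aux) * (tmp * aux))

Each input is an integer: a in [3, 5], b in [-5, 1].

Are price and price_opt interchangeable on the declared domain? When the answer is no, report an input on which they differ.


Take a=3, b=-5.
price: tmp=3, then aux=-15, then res=0, then (i=2), then res=-5, then (j=0), then res=-5, then (j=1), then res=-4, then (j=2), then res=-2, then (i=3), then res=-7, then (j=0), then res=-7, then (j=1), then res=-6, then (j=2), then res=-4, then (i=4), then res=-9, then (j=0), then res=-9, then (j=1), then res=-8, then (j=2), then res=-6, then (i=5), then res=-11, then (j=0), then res=-11, then (j=1), then res=-10, then (j=2), then res=-8, then (i=6), then res=-13, then (j=0), then res=-13, then (j=1), then res=-12, then (j=2), then res=-10, then returns 450
price_opt: tmp=3, then aux=-15, then res=0, then (i=2), then res=-5, then (j=0), then res=-5, then (j=1), then res=-4, then (j=2), then res=-2, then (i=3), then res=-7, then (j=0), then res=-7, then (j=1), then res=-6, then (j=2), then res=-4, then (i=4), then res=-9, then (j=0), then res=-9, then (j=1), then res=-8, then (j=2), then res=-6, then (i=5), then res=-11, then (j=0), then res=-11, then (j=1), then res=-10, then (j=2), then res=-8, then (i=6), then res=-13, then (j=0), then res=-13, then (j=1), then res=-12, then (j=2), then res=-10, then returns 405
450 and 405 differ, so these are not the same function on this domain.
verdict: not equivalent; witness: a=3, b=-5


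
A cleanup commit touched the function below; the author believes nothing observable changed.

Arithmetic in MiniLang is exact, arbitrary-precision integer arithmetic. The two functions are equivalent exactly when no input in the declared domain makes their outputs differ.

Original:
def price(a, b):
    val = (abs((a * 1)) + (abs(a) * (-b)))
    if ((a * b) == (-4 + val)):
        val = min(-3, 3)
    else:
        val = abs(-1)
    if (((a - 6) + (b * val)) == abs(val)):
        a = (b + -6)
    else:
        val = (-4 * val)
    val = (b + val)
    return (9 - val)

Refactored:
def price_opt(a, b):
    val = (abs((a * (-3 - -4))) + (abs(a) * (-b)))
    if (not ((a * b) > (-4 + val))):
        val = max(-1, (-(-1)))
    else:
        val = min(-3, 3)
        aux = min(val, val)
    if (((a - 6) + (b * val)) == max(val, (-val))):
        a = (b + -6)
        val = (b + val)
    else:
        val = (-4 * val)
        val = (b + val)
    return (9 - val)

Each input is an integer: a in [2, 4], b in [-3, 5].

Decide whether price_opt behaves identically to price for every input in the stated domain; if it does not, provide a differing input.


On input a=2, b=0, price returns 13 while price_opt returns -3.
verdict: not equivalent; witness: a=2, b=0


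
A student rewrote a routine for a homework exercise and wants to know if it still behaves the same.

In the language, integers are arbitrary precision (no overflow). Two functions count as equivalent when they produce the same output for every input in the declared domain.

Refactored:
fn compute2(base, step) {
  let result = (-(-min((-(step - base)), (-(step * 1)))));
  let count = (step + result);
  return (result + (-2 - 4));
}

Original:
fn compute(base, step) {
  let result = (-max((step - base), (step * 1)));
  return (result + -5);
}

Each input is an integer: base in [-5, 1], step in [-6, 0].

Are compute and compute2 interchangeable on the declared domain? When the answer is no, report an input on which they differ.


On input base=-5, step=-6, compute returns -4 while compute2 returns -5.
verdict: not equivalent; witness: base=-5, step=-6


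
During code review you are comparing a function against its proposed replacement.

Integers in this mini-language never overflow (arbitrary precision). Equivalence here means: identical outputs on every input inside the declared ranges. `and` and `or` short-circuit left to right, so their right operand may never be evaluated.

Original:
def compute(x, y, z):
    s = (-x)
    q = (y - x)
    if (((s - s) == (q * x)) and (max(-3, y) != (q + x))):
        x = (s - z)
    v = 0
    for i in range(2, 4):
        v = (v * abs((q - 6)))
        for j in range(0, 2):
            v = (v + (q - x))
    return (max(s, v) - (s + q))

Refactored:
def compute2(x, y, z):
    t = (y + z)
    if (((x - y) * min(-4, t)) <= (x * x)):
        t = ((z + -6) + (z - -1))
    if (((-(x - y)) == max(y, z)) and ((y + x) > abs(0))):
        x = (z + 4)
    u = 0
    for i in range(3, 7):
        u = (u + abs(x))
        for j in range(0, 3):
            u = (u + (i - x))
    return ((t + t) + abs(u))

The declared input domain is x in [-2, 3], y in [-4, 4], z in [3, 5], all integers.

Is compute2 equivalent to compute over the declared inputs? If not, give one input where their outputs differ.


Try x=-2, y=-4, z=3.
compute: s=2, then q=-2, then (((s - s) == (q * x)) and (max(-3, y) != (q + x))) is false, then v=0, then (i=2), then v=0, then (j=0), then v=0, then (j=1), then v=0, then (i=3), then v=0, then (j=0), then v=0, then (j=1), then v=0, then returns 2
compute2: t=-1, then (((x - y) * min(-4, t)) <= (x * x)) is true, then t=1, then (((-(x - y)) == max(y, z)) and ((y + x) > abs(0))) is false, then u=0, then (i=3), then u=2, then (j=0), then u=7, then (j=1), then u=12, then (j=2), then u=17, then (i=4), then u=19, then (j=0), then u=25, then (j=1), then u=31, then (j=2), then u=37, then (i=5), then u=39, then (j=0), then u=46, then (j=1), then u=53, then (j=2), then u=60, then (i=6), then u=62, then (j=0), then u=70, then (j=1), then u=78, then (j=2), then u=86, then returns 88
2 vs 88 — the two versions disagree here.
verdict: not equivalent; witness: x=-2, y=-4, z=3


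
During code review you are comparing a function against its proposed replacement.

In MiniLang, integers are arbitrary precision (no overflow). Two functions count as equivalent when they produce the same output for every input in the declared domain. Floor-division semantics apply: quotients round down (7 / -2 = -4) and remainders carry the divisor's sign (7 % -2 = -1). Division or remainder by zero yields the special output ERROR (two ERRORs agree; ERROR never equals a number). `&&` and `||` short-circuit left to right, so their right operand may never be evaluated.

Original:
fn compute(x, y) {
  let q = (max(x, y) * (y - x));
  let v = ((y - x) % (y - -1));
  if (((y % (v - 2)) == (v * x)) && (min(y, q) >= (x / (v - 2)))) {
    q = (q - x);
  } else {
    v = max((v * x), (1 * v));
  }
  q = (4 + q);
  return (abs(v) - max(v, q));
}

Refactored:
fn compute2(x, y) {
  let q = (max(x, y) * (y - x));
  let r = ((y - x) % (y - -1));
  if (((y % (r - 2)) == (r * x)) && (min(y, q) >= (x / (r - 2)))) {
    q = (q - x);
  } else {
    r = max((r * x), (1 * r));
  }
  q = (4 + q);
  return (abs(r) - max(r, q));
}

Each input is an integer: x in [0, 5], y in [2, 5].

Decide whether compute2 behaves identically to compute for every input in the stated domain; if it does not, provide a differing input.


Although local variable names differ, 24/24 inputs agree.
verdict: equivalent


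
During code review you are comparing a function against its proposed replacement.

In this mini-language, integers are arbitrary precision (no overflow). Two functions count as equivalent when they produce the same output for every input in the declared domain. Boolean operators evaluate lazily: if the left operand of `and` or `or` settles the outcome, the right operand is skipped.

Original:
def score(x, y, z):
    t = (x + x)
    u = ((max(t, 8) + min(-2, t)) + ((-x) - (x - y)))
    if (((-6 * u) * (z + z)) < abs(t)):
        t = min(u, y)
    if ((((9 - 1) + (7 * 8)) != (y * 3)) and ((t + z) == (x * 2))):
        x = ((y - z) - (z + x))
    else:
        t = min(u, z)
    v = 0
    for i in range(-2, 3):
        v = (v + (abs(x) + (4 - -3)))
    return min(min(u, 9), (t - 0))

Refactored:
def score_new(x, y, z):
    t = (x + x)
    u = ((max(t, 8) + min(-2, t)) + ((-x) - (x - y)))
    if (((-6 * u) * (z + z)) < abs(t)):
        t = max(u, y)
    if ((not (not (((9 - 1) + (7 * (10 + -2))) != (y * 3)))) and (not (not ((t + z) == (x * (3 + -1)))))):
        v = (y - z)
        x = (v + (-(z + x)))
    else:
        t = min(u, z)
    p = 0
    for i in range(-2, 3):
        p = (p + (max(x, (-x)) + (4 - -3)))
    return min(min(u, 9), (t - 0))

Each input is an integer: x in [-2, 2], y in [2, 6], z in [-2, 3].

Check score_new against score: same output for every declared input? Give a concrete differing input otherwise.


Consider the input x=1, y=2, z=0.
score: t := 2 | u := 6 | (((-6 * u) * (z + z)) < abs(t)): true | t := 2 | ((((9 - 1) + (7 * 8)) != (y * 3)) and ((t + z) == (x * 2))): true | x := 1 | v := 0 | iter i=-2: | v := 8 | iter i=-1: | v := 16 | iter i=0: | v := 24 | iter i=1: | v := 32 | iter i=2: | v := 40 | result 2
score_new: t := 2 | u := 6 | (((-6 * u) * (z + z)) < abs(t)): true | t := 6 | ((not (not (((9 - 1) + (7 * (10 + -2))) != (y * 3)))) and (not (not ((t + z) == (x * (3 + -1)))))): false | t := 0 | p := 0 | iter i=-2: | p := 8 | iter i=-1: | p := 16 | iter i=0: | p := 24 | iter i=1: | p := 32 | iter i=2: | p := 40 | result 0
2 against 0: the behavior changed.
verdict: not equivalent; witness: x=1, y=2, z=0


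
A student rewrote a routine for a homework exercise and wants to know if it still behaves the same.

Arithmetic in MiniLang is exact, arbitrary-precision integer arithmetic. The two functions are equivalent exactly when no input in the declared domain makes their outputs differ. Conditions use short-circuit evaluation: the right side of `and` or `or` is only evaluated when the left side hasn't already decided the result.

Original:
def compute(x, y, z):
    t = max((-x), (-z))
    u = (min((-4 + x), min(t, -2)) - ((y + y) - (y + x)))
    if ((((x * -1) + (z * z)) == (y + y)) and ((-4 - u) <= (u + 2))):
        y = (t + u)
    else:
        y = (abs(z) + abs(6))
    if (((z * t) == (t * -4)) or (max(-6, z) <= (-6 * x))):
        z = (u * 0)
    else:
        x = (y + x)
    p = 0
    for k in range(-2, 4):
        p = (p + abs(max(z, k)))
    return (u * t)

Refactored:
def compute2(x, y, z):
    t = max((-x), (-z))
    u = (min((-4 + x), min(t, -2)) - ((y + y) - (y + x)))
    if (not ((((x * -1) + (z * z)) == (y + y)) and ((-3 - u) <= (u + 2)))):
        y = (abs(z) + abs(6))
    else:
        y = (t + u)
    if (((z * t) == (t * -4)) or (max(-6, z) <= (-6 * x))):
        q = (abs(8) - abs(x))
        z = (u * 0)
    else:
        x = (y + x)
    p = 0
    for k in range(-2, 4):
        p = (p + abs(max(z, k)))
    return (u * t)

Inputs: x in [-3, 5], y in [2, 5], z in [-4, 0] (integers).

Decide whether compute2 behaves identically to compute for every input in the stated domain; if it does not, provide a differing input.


Equivalent. The one real change (`-4` became `-3`) has no effect anywhere in the declared ranges.
An exhaustive pass over the 180 declared inputs shows identical outputs.
Spot check at x=4, y=5, z=-1 — compute: t = 1; u = -3; ((((x * -1) + (z * z)) == (y + y)) and ((-4 - u) <= (u + 2))) -> false; y = 7; (((z * t) == (t * -4)) or (max(-6, z) <= (-6 * x))) -> false; x = 11; p = 0; [k=-2]; p = 1; [k=-1]; p = 2; [k=0]; p = 2; [k=1]; p = 3; [k=2]; p = 5; [k=3]; p = 8; return -3. compute2: t = 1; u = -3; (not ((((x * -1) + (z * z)) == (y + y)) and ((-3 - u) <= (u + 2)))) -> true; y = 7; (((z * t) == (t * -4)) or (max(-6, z) <= (-6 * x))) -> false; x = 11; p = 0; [k=-2]; p = 1; [k=-1]; p = 2; [k=0]; p = 2; [k=1]; p = 3; [k=2]; p = 5; [k=3]; p = 8; return -3. Both give -3.
verdict: equivalent


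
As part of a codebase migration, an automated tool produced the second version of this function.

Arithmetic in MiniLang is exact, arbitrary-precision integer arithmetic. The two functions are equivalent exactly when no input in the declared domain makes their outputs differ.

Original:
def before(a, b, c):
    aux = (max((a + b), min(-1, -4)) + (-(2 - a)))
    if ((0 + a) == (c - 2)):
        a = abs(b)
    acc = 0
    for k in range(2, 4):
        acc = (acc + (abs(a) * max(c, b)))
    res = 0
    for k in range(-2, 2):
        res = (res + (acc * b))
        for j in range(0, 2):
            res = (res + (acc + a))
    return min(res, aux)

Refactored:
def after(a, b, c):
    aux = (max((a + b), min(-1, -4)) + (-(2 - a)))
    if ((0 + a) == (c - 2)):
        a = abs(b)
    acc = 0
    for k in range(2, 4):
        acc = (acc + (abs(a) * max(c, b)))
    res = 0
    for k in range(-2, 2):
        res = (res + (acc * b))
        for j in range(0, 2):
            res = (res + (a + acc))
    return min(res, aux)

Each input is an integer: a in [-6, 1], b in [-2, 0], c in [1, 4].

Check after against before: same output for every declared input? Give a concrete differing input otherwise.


The two are interchangeable: same computation, different form, and every declared input agrees.
Tracing a=-5, b=-1, c=2: before: aux=-11, then ((0 + a) == (c - 2)) is false, then acc=0, then (k=2), then acc=10, then (k=3), then acc=20, then res=0, then (k=-2), then res=-20, then (j=0), then res=-5, then (j=1), then res=10, then (k=-1), then res=-10, then (j=0), then res=5, then (j=1), then res=20, then (k=0), then res=0, then (j=0), then res=15, then (j=1), then res=30, then (k=1), then res=10, then (j=0), then res=25, then (j=1), then res=40, then returns -11 | after: aux=-11, then ((0 + a) == (c - 2)) is false, then acc=0, then (k=2), then acc=10, then (k=3), then acc=20, then res=0, then (k=-2), then res=-20, then (j=0), then res=-5, then (j=1), then res=10, then (k=-1), then res=-10, then (j=0), then res=5, then (j=1), then res=20, then (k=0), then res=0, then (j=0), then res=15, then (j=1), then res=30, then (k=1), then res=10, then (j=0), then res=25, then (j=1), then res=40, then returns -11 — matching result -11.
Sweeping the whole domain (96 inputs) finds no disagreement.
verdict: equivalent


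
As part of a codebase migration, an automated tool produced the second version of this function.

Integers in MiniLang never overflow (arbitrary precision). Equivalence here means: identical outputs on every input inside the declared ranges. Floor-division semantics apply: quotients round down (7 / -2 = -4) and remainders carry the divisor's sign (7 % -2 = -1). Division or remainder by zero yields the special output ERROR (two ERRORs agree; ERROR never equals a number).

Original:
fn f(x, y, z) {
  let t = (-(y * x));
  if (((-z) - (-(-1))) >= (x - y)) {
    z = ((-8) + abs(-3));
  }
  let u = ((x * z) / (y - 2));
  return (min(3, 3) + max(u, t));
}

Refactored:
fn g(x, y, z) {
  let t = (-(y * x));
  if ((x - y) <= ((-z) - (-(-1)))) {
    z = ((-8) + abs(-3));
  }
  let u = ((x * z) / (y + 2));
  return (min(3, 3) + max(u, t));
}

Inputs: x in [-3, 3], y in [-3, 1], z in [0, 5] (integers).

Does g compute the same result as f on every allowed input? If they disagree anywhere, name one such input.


Evaluate both at x=-3, y=-3, z=1.
f: t=-9, then (((-z) - (-(-1))) >= (x - y)) is false, then u=0, then returns 3
g: t=-9, then ((x - y) <= ((-z) - (-(-1)))) is false, then u=3, then returns 6
3 != 6, so the rewrite changes behavior.
verdict: not equivalent; witness: x=-3, y=-3, z=1


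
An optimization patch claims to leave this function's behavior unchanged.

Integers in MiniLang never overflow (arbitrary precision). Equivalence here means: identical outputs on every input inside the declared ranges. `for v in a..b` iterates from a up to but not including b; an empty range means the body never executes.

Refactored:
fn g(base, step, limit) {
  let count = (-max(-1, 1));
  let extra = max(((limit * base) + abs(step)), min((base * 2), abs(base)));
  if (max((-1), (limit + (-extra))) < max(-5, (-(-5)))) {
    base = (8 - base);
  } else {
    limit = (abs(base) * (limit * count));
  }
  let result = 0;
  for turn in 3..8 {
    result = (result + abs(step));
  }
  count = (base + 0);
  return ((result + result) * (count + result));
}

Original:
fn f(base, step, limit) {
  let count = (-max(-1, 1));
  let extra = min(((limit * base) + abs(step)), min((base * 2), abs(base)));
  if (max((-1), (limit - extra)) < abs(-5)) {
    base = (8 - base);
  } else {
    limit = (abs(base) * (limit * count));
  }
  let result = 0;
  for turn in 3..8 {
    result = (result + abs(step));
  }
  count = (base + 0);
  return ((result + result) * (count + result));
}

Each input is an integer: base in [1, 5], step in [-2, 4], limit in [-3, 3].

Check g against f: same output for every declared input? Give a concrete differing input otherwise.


Take base=3, step=-1, limit=-3.
f: count := -1 | extra := -8 | (max((-1), (limit - extra)) < abs(-5)): false | limit := 9 | result := 0 | iter turn=3: | result := 1 | iter turn=4: | result := 2 | iter turn=5: | result := 3 | iter turn=6: | result := 4 | iter turn=7: | result := 5 | count := 3 | result 80
g: count := -1 | extra := 3 | (max((-1), (limit + (-extra))) < max(-5, (-(-5)))): true | base := 5 | result := 0 | iter turn=3: | result := 1 | iter turn=4: | result := 2 | iter turn=5: | result := 3 | iter turn=6: | result := 4 | iter turn=7: | result := 5 | count := 5 | result 100
80 and 100 differ, so these are not the same function on this domain.
verdict: not equivalent; witness: base=3, step=-1, limit=-3
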